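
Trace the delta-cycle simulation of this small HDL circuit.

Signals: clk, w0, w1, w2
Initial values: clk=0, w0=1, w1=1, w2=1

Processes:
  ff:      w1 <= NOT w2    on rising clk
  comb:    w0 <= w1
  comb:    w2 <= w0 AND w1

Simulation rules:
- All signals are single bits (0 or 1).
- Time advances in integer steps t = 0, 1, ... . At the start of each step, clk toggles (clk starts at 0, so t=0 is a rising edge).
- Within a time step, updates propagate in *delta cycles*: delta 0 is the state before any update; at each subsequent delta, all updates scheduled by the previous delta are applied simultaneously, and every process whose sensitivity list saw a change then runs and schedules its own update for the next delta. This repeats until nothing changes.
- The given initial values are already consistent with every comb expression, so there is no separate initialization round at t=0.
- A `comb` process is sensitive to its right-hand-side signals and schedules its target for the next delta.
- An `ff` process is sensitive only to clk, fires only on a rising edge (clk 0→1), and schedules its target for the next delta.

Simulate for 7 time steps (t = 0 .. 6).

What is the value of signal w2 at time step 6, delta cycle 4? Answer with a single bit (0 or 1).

1

t=0 Δ0: w1=1 clk=0 w2=1 w0=1
  Δ1: clk:0→1
  Δ2: w1:1→0
  Δ3: w2:1→0, w0:1→0
  (3Δ to stable)
t=1 Δ0: w1=0 clk=1 w2=0 w0=0
  Δ1: clk:1→0
  (1Δ to stable)
t=2 Δ0: w1=0 clk=0 w2=0 w0=0
  Δ1: clk:0→1
  Δ2: w1:0→1
  Δ3: w0:0→1
  Δ4: w2:0→1
  (4Δ to stable)
t=3 Δ0: w1=1 clk=1 w2=1 w0=1
  Δ1: clk:1→0
  (1Δ to stable)
t=4 Δ0: w1=1 clk=0 w2=1 w0=1
  Δ1: clk:0→1
  Δ2: w1:1→0
  Δ3: w2:1→0, w0:1→0
  (3Δ to stable)
t=5 Δ0: w1=0 clk=1 w2=0 w0=0
  Δ1: clk:1→0
  (1Δ to stable)
t=6 Δ0: w1=0 clk=0 w2=0 w0=0
  Δ1: clk:0→1
  Δ2: w1:0→1
  Δ3: w0:0→1
  Δ4: w2:0→1
  (4Δ to stable)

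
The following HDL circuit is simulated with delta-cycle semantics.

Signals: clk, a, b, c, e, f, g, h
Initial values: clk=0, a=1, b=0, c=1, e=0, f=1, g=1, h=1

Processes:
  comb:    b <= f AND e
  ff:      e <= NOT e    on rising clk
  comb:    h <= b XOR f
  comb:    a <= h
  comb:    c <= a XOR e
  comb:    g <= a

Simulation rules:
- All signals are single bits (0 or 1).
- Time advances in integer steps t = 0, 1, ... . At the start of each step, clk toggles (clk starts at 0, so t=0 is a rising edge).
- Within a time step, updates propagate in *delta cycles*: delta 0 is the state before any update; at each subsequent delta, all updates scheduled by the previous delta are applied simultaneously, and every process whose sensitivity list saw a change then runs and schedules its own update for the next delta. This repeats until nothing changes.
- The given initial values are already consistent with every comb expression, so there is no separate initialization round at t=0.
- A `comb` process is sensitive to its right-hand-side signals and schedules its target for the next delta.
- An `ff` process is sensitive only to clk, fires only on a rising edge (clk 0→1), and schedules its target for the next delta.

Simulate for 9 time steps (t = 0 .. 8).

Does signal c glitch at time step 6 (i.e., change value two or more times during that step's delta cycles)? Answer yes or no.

yes

[bits: a,b,h,clk,f,e,g,c]
t=0: Δ0=10101011 Δ1=10111011 Δ2=10111111 Δ3=11111110 Δ4=11011110 Δ5=01011110 Δ6=01011101 | 6Δ
t=1: Δ0=01011101 Δ1=01001101 | 1Δ
t=2: Δ0=01001101 Δ1=01011101 Δ2=01011001 Δ3=00011000 Δ4=00111000 Δ5=10111000 Δ6=10111011 | 6Δ
t=3: Δ0=10111011 Δ1=10101011 | 1Δ
t=4: Δ0=10101011 Δ1=10111011 Δ2=10111111 Δ3=11111110 Δ4=11011110 Δ5=01011110 Δ6=01011101 | 6Δ
t=5: Δ0=01011101 Δ1=01001101 | 1Δ
t=6: Δ0=01001101 Δ1=01011101 Δ2=01011001 Δ3=00011000 Δ4=00111000 Δ5=10111000 Δ6=10111011 | 6Δ
t=7: Δ0=10111011 Δ1=10101011 | 1Δ
t=8: Δ0=10101011 Δ1=10111011 Δ2=10111111 Δ3=11111110 Δ4=11011110 Δ5=01011110 Δ6=01011101 | 6Δ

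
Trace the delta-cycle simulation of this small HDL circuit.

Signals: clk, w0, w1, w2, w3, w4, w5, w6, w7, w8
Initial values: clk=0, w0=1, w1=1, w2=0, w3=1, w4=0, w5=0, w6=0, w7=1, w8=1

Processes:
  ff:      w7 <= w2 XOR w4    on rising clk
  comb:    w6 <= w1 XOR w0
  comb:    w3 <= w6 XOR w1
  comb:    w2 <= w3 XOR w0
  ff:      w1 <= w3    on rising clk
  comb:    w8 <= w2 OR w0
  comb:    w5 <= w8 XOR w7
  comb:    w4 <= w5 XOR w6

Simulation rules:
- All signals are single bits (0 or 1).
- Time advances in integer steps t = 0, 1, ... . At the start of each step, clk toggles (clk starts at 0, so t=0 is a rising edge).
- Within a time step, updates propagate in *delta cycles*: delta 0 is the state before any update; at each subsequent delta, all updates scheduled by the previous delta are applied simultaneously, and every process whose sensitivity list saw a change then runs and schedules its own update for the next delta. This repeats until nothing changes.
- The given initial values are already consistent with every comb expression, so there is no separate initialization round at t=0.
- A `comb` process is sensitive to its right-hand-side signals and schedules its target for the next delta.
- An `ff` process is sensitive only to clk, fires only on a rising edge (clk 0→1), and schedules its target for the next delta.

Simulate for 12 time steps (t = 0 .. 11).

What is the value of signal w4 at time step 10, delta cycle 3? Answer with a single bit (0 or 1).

1

t=0 Δ0: w3=1 w8=1 w1=1 w0=1 w6=0 w7=1 w5=0 w2=0 w4=0 clk=0
  Δ1: clk:0→1
  Δ2: w7:1→0
  Δ3: w5:0→1
  Δ4: w4:0→1
  (4Δ to stable)
t=1 Δ0: w3=1 w8=1 w1=1 w0=1 w6=0 w7=0 w5=1 w2=0 w4=1 clk=1
  Δ1: clk:1→0
  (1Δ to stable)
t=2 Δ0: w3=1 w8=1 w1=1 w0=1 w6=0 w7=0 w5=1 w2=0 w4=1 clk=0
  Δ1: clk:0→1
  Δ2: w7:0→1
  Δ3: w5:1→0
  Δ4: w4:1→0
  (4Δ to stable)
t=3 Δ0: w3=1 w8=1 w1=1 w0=1 w6=0 w7=1 w5=0 w2=0 w4=0 clk=1
  Δ1: clk:1→0
  (1Δ to stable)
t=4 Δ0: w3=1 w8=1 w1=1 w0=1 w6=0 w7=1 w5=0 w2=0 w4=0 clk=0
  Δ1: clk:0→1
  Δ2: w7:1→0
  Δ3: w5:0→1
  Δ4: w4:0→1
  (4Δ to stable)
t=5 Δ0: w3=1 w8=1 w1=1 w0=1 w6=0 w7=0 w5=1 w2=0 w4=1 clk=1
  Δ1: clk:1→0
  (1Δ to stable)
t=6 Δ0: w3=1 w8=1 w1=1 w0=1 w6=0 w7=0 w5=1 w2=0 w4=1 clk=0
  Δ1: clk:0→1
  Δ2: w7:0→1
  Δ3: w5:1→0
  Δ4: w4:1→0
  (4Δ to stable)
t=7 Δ0: w3=1 w8=1 w1=1 w0=1 w6=0 w7=1 w5=0 w2=0 w4=0 clk=1
  Δ1: clk:1→0
  (1Δ to stable)
t=8 Δ0: w3=1 w8=1 w1=1 w0=1 w6=0 w7=1 w5=0 w2=0 w4=0 clk=0
  Δ1: clk:0→1
  Δ2: w7:1→0
  Δ3: w5:0→1
  Δ4: w4:0→1
  (4Δ to stable)
t=9 Δ0: w3=1 w8=1 w1=1 w0=1 w6=0 w7=0 w5=1 w2=0 w4=1 clk=1
  Δ1: clk:1→0
  (1Δ to stable)
t=10 Δ0: w3=1 w8=1 w1=1 w0=1 w6=0 w7=0 w5=1 w2=0 w4=1 clk=0
  Δ1: clk:0→1
  Δ2: w7:0→1
  Δ3: w5:1→0
  Δ4: w4:1→0
  (4Δ to stable)
t=11 Δ0: w3=1 w8=1 w1=1 w0=1 w6=0 w7=1 w5=0 w2=0 w4=0 clk=1
  Δ1: clk:1→0
  (1Δ to stable)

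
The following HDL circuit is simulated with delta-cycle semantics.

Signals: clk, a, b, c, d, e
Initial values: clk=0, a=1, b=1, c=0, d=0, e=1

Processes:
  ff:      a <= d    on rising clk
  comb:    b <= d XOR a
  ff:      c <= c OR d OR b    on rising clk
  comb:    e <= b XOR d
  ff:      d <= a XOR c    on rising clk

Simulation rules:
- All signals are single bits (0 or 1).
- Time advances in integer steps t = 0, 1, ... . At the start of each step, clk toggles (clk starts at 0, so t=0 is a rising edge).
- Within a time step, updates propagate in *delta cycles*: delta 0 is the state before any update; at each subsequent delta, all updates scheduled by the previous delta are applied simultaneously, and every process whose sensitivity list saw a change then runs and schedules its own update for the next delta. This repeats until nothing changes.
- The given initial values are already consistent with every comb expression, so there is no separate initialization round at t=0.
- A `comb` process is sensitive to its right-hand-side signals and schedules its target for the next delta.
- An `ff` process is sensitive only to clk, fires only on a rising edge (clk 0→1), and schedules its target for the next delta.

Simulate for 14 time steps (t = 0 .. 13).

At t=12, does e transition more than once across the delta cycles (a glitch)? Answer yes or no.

[bits: b,d,clk,e,a,c]
t=0: Δ0=100110 Δ1=101110 Δ2=111101 Δ3=111001 | 3Δ
t=1: Δ0=111001 Δ1=110001 | 1Δ
t=2: Δ0=110001 Δ1=111001 Δ2=111011 Δ3=011011 Δ4=011111 | 4Δ
t=3: Δ0=011111 Δ1=010111 | 1Δ
t=4: Δ0=010111 Δ1=011111 Δ2=001111 Δ3=101011 Δ4=101111 | 4Δ
t=5: Δ0=101111 Δ1=100111 | 1Δ
t=6: Δ0=100111 Δ1=101111 Δ2=101101 Δ3=001101 Δ4=001001 | 4Δ
t=7: Δ0=001001 Δ1=000001 | 1Δ
t=8: Δ0=000001 Δ1=001001 Δ2=011001 Δ3=111101 Δ4=111001 | 4Δ
t=9: Δ0=111001 Δ1=110001 | 1Δ
t=10: Δ0=110001 Δ1=111001 Δ2=111011 Δ3=011011 Δ4=011111 | 4Δ
t=11: Δ0=011111 Δ1=010111 | 1Δ
t=12: Δ0=010111 Δ1=011111 Δ2=001111 Δ3=101011 Δ4=101111 | 4Δ
t=13: Δ0=101111 Δ1=100111 | 1Δ

yes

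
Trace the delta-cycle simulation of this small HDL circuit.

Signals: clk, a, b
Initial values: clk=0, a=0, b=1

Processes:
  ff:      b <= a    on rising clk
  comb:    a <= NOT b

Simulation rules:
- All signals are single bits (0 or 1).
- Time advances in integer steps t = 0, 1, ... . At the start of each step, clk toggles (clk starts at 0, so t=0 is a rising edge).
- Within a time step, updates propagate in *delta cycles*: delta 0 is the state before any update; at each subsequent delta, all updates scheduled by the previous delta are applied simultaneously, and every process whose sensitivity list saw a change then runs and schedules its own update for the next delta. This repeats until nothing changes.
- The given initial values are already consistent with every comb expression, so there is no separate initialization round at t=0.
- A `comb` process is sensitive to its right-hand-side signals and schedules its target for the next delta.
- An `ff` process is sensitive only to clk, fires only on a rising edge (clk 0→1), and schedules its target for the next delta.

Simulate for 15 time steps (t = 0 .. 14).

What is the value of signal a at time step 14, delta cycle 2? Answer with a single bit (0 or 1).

1

t0.Δ0 clk=0 a=0 b=1
t0.Δ1 clk=1 a=0 b=1
t0.Δ2 clk=1 a=0 b=0
t0.Δ3 clk=1 a=1 b=0
t1.Δ0 clk=1 a=1 b=0
t1.Δ1 clk=0 a=1 b=0
t2.Δ0 clk=0 a=1 b=0
t2.Δ1 clk=1 a=1 b=0
t2.Δ2 clk=1 a=1 b=1
t2.Δ3 clk=1 a=0 b=1
t3.Δ0 clk=1 a=0 b=1
t3.Δ1 clk=0 a=0 b=1
t4.Δ0 clk=0 a=0 b=1
t4.Δ1 clk=1 a=0 b=1
t4.Δ2 clk=1 a=0 b=0
t4.Δ3 clk=1 a=1 b=0
t5.Δ0 clk=1 a=1 b=0
t5.Δ1 clk=0 a=1 b=0
t6.Δ0 clk=0 a=1 b=0
t6.Δ1 clk=1 a=1 b=0
t6.Δ2 clk=1 a=1 b=1
t6.Δ3 clk=1 a=0 b=1
t7.Δ0 clk=1 a=0 b=1
t7.Δ1 clk=0 a=0 b=1
t8.Δ0 clk=0 a=0 b=1
t8.Δ1 clk=1 a=0 b=1
t8.Δ2 clk=1 a=0 b=0
t8.Δ3 clk=1 a=1 b=0
t9.Δ0 clk=1 a=1 b=0
t9.Δ1 clk=0 a=1 b=0
t10.Δ0 clk=0 a=1 b=0
t10.Δ1 clk=1 a=1 b=0
t10.Δ2 clk=1 a=1 b=1
t10.Δ3 clk=1 a=0 b=1
t11.Δ0 clk=1 a=0 b=1
t11.Δ1 clk=0 a=0 b=1
t12.Δ0 clk=0 a=0 b=1
t12.Δ1 clk=1 a=0 b=1
t12.Δ2 clk=1 a=0 b=0
t12.Δ3 clk=1 a=1 b=0
t13.Δ0 clk=1 a=1 b=0
t13.Δ1 clk=0 a=1 b=0
t14.Δ0 clk=0 a=1 b=0
t14.Δ1 clk=1 a=1 b=0
t14.Δ2 clk=1 a=1 b=1
t14.Δ3 clk=1 a=0 b=1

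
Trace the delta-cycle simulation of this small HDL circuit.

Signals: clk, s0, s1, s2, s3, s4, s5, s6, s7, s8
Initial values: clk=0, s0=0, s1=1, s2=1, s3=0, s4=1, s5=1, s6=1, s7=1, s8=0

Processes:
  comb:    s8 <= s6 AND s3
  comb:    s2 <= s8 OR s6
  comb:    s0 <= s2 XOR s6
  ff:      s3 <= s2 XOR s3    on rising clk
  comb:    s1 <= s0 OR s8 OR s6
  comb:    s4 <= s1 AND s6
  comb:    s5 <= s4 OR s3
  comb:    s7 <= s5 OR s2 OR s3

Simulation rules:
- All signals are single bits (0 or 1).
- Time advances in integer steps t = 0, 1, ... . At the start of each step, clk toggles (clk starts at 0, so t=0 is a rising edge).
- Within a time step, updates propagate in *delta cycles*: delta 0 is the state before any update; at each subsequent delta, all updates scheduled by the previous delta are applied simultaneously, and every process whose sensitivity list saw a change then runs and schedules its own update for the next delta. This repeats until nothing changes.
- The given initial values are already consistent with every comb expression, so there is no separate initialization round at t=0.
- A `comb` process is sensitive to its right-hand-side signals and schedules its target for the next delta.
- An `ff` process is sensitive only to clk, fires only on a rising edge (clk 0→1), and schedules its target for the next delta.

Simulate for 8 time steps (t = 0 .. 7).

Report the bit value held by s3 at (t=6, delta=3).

0

[bits: s8,s3,s4,s7,s6,clk,s0,s1,s5,s2]
t=0: Δ0=0011100111 Δ1=0011110111 Δ2=0111110111 Δ3=1111110111 | 3Δ
t=1: Δ0=1111110111 Δ1=1111100111 | 1Δ
t=2: Δ0=1111100111 Δ1=1111110111 Δ2=1011110111 Δ3=0011110111 | 3Δ
t=3: Δ0=0011110111 Δ1=0011100111 | 1Δ
t=4: Δ0=0011100111 Δ1=0011110111 Δ2=0111110111 Δ3=1111110111 | 3Δ
t=5: Δ0=1111110111 Δ1=1111100111 | 1Δ
t=6: Δ0=1111100111 Δ1=1111110111 Δ2=1011110111 Δ3=0011110111 | 3Δ
t=7: Δ0=0011110111 Δ1=0011100111 | 1Δ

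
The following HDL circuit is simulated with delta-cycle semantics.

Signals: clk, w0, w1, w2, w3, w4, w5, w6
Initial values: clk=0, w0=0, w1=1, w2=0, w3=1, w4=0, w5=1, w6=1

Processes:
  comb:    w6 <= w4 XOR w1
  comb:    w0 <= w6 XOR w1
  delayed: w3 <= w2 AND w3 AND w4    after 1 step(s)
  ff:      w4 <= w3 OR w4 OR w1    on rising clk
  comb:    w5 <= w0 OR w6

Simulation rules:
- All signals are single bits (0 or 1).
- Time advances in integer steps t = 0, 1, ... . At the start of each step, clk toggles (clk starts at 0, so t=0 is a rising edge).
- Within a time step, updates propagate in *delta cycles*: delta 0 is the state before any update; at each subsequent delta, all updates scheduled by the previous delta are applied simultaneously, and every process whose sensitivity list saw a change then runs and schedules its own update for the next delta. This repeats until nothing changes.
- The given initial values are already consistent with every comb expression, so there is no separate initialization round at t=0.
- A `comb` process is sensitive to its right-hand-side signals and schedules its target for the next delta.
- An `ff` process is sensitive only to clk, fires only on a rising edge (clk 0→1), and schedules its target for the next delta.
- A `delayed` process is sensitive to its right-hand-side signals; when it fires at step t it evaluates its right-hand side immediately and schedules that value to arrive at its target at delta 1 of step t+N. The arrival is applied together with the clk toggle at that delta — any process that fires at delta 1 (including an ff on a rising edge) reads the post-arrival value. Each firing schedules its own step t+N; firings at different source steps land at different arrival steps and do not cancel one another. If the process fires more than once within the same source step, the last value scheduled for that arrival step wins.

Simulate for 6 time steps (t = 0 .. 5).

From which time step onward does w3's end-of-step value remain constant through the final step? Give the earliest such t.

[bits: w5,w1,w2,w0,w4,clk,w3,w6]
t=0: Δ0=11000011 Δ1=11000111 Δ2=11001111 Δ3=11001110 Δ4=01011110 Δ5=11011110 | 5Δ
t=1: Δ0=11011110 Δ1=11011000 | 1Δ
t=2: Δ0=11011000 Δ1=11011100 | 1Δ
t=3: Δ0=11011100 Δ1=11011000 | 1Δ
t=4: Δ0=11011000 Δ1=11011100 | 1Δ
t=5: Δ0=11011100 Δ1=11011000 | 1Δ

1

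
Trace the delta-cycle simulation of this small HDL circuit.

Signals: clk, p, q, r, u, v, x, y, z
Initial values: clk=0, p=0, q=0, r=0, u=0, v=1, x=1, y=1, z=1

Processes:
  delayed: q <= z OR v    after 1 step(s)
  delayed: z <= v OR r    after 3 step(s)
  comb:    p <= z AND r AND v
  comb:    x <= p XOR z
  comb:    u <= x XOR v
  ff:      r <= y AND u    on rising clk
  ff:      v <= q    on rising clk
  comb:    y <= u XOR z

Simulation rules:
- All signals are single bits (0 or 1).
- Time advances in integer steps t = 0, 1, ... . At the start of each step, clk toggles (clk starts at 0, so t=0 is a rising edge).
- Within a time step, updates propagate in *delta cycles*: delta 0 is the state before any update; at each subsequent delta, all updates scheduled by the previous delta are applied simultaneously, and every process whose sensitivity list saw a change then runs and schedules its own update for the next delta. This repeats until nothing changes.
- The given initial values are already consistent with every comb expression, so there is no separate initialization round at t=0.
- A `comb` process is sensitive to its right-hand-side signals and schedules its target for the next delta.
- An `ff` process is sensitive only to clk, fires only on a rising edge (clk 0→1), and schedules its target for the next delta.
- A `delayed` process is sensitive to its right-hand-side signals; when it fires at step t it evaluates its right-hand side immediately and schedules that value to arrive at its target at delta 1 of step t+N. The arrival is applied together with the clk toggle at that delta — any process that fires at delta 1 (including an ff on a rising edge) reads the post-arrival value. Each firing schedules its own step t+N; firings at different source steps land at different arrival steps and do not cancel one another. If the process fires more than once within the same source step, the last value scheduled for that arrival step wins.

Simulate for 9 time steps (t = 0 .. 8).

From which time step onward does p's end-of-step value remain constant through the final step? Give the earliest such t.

6

[bits: p,x,q,u,v,z,r,clk,y]
t=0: Δ0=010011001 Δ1=010011011 Δ2=010001011 Δ3=010101011 Δ4=010101010 | 4Δ
t=1: Δ0=010101010 Δ1=011101000 | 1Δ
t=2: Δ0=011101000 Δ1=011101010 Δ2=011111010 Δ3=011011010 Δ4=011011011 | 4Δ
t=3: Δ0=011011011 Δ1=011010001 Δ2=001010000 Δ3=001110000 Δ4=001110001 | 4Δ
t=4: Δ0=001110001 Δ1=001110011 Δ2=001110111 | 2Δ
t=5: Δ0=001110111 Δ1=001111101 Δ2=111111100 Δ3=101011100 Δ4=101111101 Δ5=101111100 | 5Δ
t=6: Δ0=101111100 Δ1=101111110 Δ2=101111010 Δ3=001111010 Δ4=011111010 Δ5=011011010 Δ6=011011011 | 6Δ
t=7: Δ0=011011011 Δ1=011011001 | 1Δ
t=8: Δ0=011011001 Δ1=011011011 | 1Δ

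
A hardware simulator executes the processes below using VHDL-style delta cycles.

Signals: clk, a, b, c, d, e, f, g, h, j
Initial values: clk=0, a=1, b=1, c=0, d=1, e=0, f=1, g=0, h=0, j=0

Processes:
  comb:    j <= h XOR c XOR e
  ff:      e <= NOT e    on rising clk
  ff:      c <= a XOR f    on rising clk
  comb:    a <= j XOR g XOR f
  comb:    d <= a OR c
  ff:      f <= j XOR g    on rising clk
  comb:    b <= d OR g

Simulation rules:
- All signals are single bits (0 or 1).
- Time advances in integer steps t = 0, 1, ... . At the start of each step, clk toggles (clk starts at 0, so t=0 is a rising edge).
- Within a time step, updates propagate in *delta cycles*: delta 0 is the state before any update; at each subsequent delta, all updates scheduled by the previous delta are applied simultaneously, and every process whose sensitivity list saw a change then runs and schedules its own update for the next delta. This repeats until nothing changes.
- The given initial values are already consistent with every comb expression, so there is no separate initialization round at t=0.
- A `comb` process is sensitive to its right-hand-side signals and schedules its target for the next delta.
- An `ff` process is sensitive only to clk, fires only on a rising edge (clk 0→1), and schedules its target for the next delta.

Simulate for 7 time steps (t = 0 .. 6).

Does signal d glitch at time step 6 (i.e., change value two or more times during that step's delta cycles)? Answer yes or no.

[bits: clk,d,c,h,a,f,j,e,g,b]
t=0: Δ0=0100110001 Δ1=1100110001 Δ2=1100100101 Δ3=1100001101 Δ4=1000101101 Δ5=1100101100 Δ6=1100101101 | 6Δ
t=1: Δ0=1100101101 Δ1=0100101101 | 1Δ
t=2: Δ0=0100101101 Δ1=1100101101 Δ2=1110111001 Δ3=1110011001 | 3Δ
t=3: Δ0=1110011001 Δ1=0110011001 | 1Δ
t=4: Δ0=0110011001 Δ1=1110011001 Δ2=1110011101 Δ3=1110010101 Δ4=1110110101 | 4Δ
t=5: Δ0=1110110101 Δ1=0110110101 | 1Δ
t=6: Δ0=0110110101 Δ1=1110110101 Δ2=1100100001 Δ3=1100000001 Δ4=1000000001 Δ5=1000000000 | 5Δ

no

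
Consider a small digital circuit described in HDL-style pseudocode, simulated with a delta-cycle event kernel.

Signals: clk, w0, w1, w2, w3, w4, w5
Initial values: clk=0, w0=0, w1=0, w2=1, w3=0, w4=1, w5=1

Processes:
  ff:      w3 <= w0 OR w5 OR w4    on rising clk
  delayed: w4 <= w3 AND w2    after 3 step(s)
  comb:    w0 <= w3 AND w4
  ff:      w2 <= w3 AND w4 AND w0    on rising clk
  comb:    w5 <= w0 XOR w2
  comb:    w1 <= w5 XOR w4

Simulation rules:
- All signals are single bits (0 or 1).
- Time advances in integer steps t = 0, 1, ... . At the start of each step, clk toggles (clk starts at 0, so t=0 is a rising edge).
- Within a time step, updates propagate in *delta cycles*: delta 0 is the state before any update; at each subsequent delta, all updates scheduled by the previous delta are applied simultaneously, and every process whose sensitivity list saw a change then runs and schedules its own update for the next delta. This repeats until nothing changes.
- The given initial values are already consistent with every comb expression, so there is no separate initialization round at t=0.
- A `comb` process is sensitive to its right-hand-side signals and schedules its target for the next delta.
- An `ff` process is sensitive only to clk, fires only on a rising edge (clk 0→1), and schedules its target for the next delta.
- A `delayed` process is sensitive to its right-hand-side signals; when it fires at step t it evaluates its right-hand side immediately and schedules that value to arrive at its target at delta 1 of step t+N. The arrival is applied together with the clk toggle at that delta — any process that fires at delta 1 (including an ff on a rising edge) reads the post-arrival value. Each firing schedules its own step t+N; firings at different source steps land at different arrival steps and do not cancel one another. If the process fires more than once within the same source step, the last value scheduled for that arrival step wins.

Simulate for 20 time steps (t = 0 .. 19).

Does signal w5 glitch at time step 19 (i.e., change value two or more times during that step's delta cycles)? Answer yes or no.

t0.Δ0 w5=1 w4=1 w0=0 w1=0 clk=0 w3=0 w2=1
t0.Δ1 w5=1 w4=1 w0=0 w1=0 clk=1 w3=0 w2=1
t0.Δ2 w5=1 w4=1 w0=0 w1=0 clk=1 w3=1 w2=0
t0.Δ3 w5=0 w4=1 w0=1 w1=0 clk=1 w3=1 w2=0
t0.Δ4 w5=1 w4=1 w0=1 w1=1 clk=1 w3=1 w2=0
t0.Δ5 w5=1 w4=1 w0=1 w1=0 clk=1 w3=1 w2=0
t1.Δ0 w5=1 w4=1 w0=1 w1=0 clk=1 w3=1 w2=0
t1.Δ1 w5=1 w4=1 w0=1 w1=0 clk=0 w3=1 w2=0
t2.Δ0 w5=1 w4=1 w0=1 w1=0 clk=0 w3=1 w2=0
t2.Δ1 w5=1 w4=1 w0=1 w1=0 clk=1 w3=1 w2=0
t2.Δ2 w5=1 w4=1 w0=1 w1=0 clk=1 w3=1 w2=1
t2.Δ3 w5=0 w4=1 w0=1 w1=0 clk=1 w3=1 w2=1
t2.Δ4 w5=0 w4=1 w0=1 w1=1 clk=1 w3=1 w2=1
t3.Δ0 w5=0 w4=1 w0=1 w1=1 clk=1 w3=1 w2=1
t3.Δ1 w5=0 w4=0 w0=1 w1=1 clk=0 w3=1 w2=1
t3.Δ2 w5=0 w4=0 w0=0 w1=0 clk=0 w3=1 w2=1
t3.Δ3 w5=1 w4=0 w0=0 w1=0 clk=0 w3=1 w2=1
t3.Δ4 w5=1 w4=0 w0=0 w1=1 clk=0 w3=1 w2=1
t4.Δ0 w5=1 w4=0 w0=0 w1=1 clk=0 w3=1 w2=1
t4.Δ1 w5=1 w4=0 w0=0 w1=1 clk=1 w3=1 w2=1
t4.Δ2 w5=1 w4=0 w0=0 w1=1 clk=1 w3=1 w2=0
t4.Δ3 w5=0 w4=0 w0=0 w1=1 clk=1 w3=1 w2=0
t4.Δ4 w5=0 w4=0 w0=0 w1=0 clk=1 w3=1 w2=0
t5.Δ0 w5=0 w4=0 w0=0 w1=0 clk=1 w3=1 w2=0
t5.Δ1 w5=0 w4=1 w0=0 w1=0 clk=0 w3=1 w2=0
t5.Δ2 w5=0 w4=1 w0=1 w1=1 clk=0 w3=1 w2=0
t5.Δ3 w5=1 w4=1 w0=1 w1=1 clk=0 w3=1 w2=0
t5.Δ4 w5=1 w4=1 w0=1 w1=0 clk=0 w3=1 w2=0
t6.Δ0 w5=1 w4=1 w0=1 w1=0 clk=0 w3=1 w2=0
t6.Δ1 w5=1 w4=1 w0=1 w1=0 clk=1 w3=1 w2=0
t6.Δ2 w5=1 w4=1 w0=1 w1=0 clk=1 w3=1 w2=1
t6.Δ3 w5=0 w4=1 w0=1 w1=0 clk=1 w3=1 w2=1
t6.Δ4 w5=0 w4=1 w0=1 w1=1 clk=1 w3=1 w2=1
t7.Δ0 w5=0 w4=1 w0=1 w1=1 clk=1 w3=1 w2=1
t7.Δ1 w5=0 w4=0 w0=1 w1=1 clk=0 w3=1 w2=1
t7.Δ2 w5=0 w4=0 w0=0 w1=0 clk=0 w3=1 w2=1
t7.Δ3 w5=1 w4=0 w0=0 w1=0 clk=0 w3=1 w2=1
t7.Δ4 w5=1 w4=0 w0=0 w1=1 clk=0 w3=1 w2=1
t8.Δ0 w5=1 w4=0 w0=0 w1=1 clk=0 w3=1 w2=1
t8.Δ1 w5=1 w4=0 w0=0 w1=1 clk=1 w3=1 w2=1
t8.Δ2 w5=1 w4=0 w0=0 w1=1 clk=1 w3=1 w2=0
t8.Δ3 w5=0 w4=0 w0=0 w1=1 clk=1 w3=1 w2=0
t8.Δ4 w5=0 w4=0 w0=0 w1=0 clk=1 w3=1 w2=0
t9.Δ0 w5=0 w4=0 w0=0 w1=0 clk=1 w3=1 w2=0
t9.Δ1 w5=0 w4=1 w0=0 w1=0 clk=0 w3=1 w2=0
t9.Δ2 w5=0 w4=1 w0=1 w1=1 clk=0 w3=1 w2=0
t9.Δ3 w5=1 w4=1 w0=1 w1=1 clk=0 w3=1 w2=0
t9.Δ4 w5=1 w4=1 w0=1 w1=0 clk=0 w3=1 w2=0
t10.Δ0 w5=1 w4=1 w0=1 w1=0 clk=0 w3=1 w2=0
t10.Δ1 w5=1 w4=1 w0=1 w1=0 clk=1 w3=1 w2=0
t10.Δ2 w5=1 w4=1 w0=1 w1=0 clk=1 w3=1 w2=1
t10.Δ3 w5=0 w4=1 w0=1 w1=0 clk=1 w3=1 w2=1
t10.Δ4 w5=0 w4=1 w0=1 w1=1 clk=1 w3=1 w2=1
t11.Δ0 w5=0 w4=1 w0=1 w1=1 clk=1 w3=1 w2=1
t11.Δ1 w5=0 w4=0 w0=1 w1=1 clk=0 w3=1 w2=1
t11.Δ2 w5=0 w4=0 w0=0 w1=0 clk=0 w3=1 w2=1
t11.Δ3 w5=1 w4=0 w0=0 w1=0 clk=0 w3=1 w2=1
t11.Δ4 w5=1 w4=0 w0=0 w1=1 clk=0 w3=1 w2=1
t12.Δ0 w5=1 w4=0 w0=0 w1=1 clk=0 w3=1 w2=1
t12.Δ1 w5=1 w4=0 w0=0 w1=1 clk=1 w3=1 w2=1
t12.Δ2 w5=1 w4=0 w0=0 w1=1 clk=1 w3=1 w2=0
t12.Δ3 w5=0 w4=0 w0=0 w1=1 clk=1 w3=1 w2=0
t12.Δ4 w5=0 w4=0 w0=0 w1=0 clk=1 w3=1 w2=0
t13.Δ0 w5=0 w4=0 w0=0 w1=0 clk=1 w3=1 w2=0
t13.Δ1 w5=0 w4=1 w0=0 w1=0 clk=0 w3=1 w2=0
t13.Δ2 w5=0 w4=1 w0=1 w1=1 clk=0 w3=1 w2=0
t13.Δ3 w5=1 w4=1 w0=1 w1=1 clk=0 w3=1 w2=0
t13.Δ4 w5=1 w4=1 w0=1 w1=0 clk=0 w3=1 w2=0
t14.Δ0 w5=1 w4=1 w0=1 w1=0 clk=0 w3=1 w2=0
t14.Δ1 w5=1 w4=1 w0=1 w1=0 clk=1 w3=1 w2=0
t14.Δ2 w5=1 w4=1 w0=1 w1=0 clk=1 w3=1 w2=1
t14.Δ3 w5=0 w4=1 w0=1 w1=0 clk=1 w3=1 w2=1
t14.Δ4 w5=0 w4=1 w0=1 w1=1 clk=1 w3=1 w2=1
t15.Δ0 w5=0 w4=1 w0=1 w1=1 clk=1 w3=1 w2=1
t15.Δ1 w5=0 w4=0 w0=1 w1=1 clk=0 w3=1 w2=1
t15.Δ2 w5=0 w4=0 w0=0 w1=0 clk=0 w3=1 w2=1
t15.Δ3 w5=1 w4=0 w0=0 w1=0 clk=0 w3=1 w2=1
t15.Δ4 w5=1 w4=0 w0=0 w1=1 clk=0 w3=1 w2=1
t16.Δ0 w5=1 w4=0 w0=0 w1=1 clk=0 w3=1 w2=1
t16.Δ1 w5=1 w4=0 w0=0 w1=1 clk=1 w3=1 w2=1
t16.Δ2 w5=1 w4=0 w0=0 w1=1 clk=1 w3=1 w2=0
t16.Δ3 w5=0 w4=0 w0=0 w1=1 clk=1 w3=1 w2=0
t16.Δ4 w5=0 w4=0 w0=0 w1=0 clk=1 w3=1 w2=0
t17.Δ0 w5=0 w4=0 w0=0 w1=0 clk=1 w3=1 w2=0
t17.Δ1 w5=0 w4=1 w0=0 w1=0 clk=0 w3=1 w2=0
t17.Δ2 w5=0 w4=1 w0=1 w1=1 clk=0 w3=1 w2=0
t17.Δ3 w5=1 w4=1 w0=1 w1=1 clk=0 w3=1 w2=0
t17.Δ4 w5=1 w4=1 w0=1 w1=0 clk=0 w3=1 w2=0
t18.Δ0 w5=1 w4=1 w0=1 w1=0 clk=0 w3=1 w2=0
t18.Δ1 w5=1 w4=1 w0=1 w1=0 clk=1 w3=1 w2=0
t18.Δ2 w5=1 w4=1 w0=1 w1=0 clk=1 w3=1 w2=1
t18.Δ3 w5=0 w4=1 w0=1 w1=0 clk=1 w3=1 w2=1
t18.Δ4 w5=0 w4=1 w0=1 w1=1 clk=1 w3=1 w2=1
t19.Δ0 w5=0 w4=1 w0=1 w1=1 clk=1 w3=1 w2=1
t19.Δ1 w5=0 w4=0 w0=1 w1=1 clk=0 w3=1 w2=1
t19.Δ2 w5=0 w4=0 w0=0 w1=0 clk=0 w3=1 w2=1
t19.Δ3 w5=1 w4=0 w0=0 w1=0 clk=0 w3=1 w2=1
t19.Δ4 w5=1 w4=0 w0=0 w1=1 clk=0 w3=1 w2=1

no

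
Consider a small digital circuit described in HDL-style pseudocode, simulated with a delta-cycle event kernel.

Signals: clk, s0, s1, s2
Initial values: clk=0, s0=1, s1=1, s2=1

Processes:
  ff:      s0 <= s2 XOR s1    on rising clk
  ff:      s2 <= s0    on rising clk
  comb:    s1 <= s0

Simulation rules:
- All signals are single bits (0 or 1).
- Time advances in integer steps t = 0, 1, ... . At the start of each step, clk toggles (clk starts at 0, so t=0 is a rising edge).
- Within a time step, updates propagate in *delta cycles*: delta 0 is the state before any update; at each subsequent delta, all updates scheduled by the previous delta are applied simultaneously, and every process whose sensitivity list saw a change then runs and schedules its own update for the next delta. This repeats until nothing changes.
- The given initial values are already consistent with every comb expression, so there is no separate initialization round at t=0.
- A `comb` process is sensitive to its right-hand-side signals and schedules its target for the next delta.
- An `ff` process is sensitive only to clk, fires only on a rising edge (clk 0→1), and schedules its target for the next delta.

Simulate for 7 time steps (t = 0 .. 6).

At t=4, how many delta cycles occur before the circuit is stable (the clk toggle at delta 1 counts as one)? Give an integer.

2

[bits: s2,s0,s1,clk]
t=0: Δ0=1110 Δ1=1111 Δ2=1011 Δ3=1001 | 3Δ
t=1: Δ0=1001 Δ1=1000 | 1Δ
t=2: Δ0=1000 Δ1=1001 Δ2=0101 Δ3=0111 | 3Δ
t=3: Δ0=0111 Δ1=0110 | 1Δ
t=4: Δ0=0110 Δ1=0111 Δ2=1111 | 2Δ
t=5: Δ0=1111 Δ1=1110 | 1Δ
t=6: Δ0=1110 Δ1=1111 Δ2=1011 Δ3=1001 | 3Δ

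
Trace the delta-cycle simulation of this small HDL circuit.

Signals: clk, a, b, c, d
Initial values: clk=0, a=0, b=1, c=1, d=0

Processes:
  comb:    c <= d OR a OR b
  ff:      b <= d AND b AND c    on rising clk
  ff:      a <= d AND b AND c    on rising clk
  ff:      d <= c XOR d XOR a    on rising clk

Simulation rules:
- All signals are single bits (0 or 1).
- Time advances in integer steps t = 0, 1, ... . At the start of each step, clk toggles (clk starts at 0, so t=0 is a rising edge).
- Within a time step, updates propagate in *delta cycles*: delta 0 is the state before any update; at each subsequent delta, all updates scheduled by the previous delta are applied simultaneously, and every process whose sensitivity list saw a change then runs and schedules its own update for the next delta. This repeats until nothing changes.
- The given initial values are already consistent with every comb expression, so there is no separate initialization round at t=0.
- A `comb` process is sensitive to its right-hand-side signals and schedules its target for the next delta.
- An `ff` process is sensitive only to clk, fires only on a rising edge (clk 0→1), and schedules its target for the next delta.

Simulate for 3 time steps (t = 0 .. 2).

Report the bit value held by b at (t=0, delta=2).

0

[bits: c,b,clk,d,a]
t=0: Δ0=11000 Δ1=11100 Δ2=10110 | 2Δ
t=1: Δ0=10110 Δ1=10010 | 1Δ
t=2: Δ0=10010 Δ1=10110 Δ2=10100 Δ3=00100 | 3Δ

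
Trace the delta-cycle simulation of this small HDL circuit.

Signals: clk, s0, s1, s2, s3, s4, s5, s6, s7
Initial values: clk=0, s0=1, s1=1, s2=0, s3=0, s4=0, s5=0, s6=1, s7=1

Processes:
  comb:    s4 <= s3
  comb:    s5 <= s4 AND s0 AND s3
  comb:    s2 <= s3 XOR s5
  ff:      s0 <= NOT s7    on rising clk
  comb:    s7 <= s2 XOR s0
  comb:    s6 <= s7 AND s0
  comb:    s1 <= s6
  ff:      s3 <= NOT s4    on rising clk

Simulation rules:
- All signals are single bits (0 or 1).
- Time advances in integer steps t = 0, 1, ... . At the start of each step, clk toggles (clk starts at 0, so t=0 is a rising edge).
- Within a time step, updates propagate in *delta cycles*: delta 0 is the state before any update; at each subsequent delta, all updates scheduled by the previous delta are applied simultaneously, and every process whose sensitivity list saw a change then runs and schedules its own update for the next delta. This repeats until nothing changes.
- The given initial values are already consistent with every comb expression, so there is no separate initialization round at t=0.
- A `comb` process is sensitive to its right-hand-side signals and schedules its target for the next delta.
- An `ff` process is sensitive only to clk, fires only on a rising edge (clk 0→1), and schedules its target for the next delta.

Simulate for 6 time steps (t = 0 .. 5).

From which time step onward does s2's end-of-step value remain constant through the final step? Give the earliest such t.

t=0 Δ0: s7=1 s3=0 s5=0 s4=0 s2=0 s6=1 clk=0 s1=1 s0=1
  Δ1: clk:0→1
  Δ2: s3:0→1, s0:1→0
  Δ3: s7:1→0, s4:0→1, s2:0→1, s6:1→0
  Δ4: s7:0→1, s1:1→0
  (4Δ to stable)
t=1 Δ0: s7=1 s3=1 s5=0 s4=1 s2=1 s6=0 clk=1 s1=0 s0=0
  Δ1: clk:1→0
  (1Δ to stable)
t=2 Δ0: s7=1 s3=1 s5=0 s4=1 s2=1 s6=0 clk=0 s1=0 s0=0
  Δ1: clk:0→1
  Δ2: s3:1→0
  Δ3: s4:1→0, s2:1→0
  Δ4: s7:1→0
  (4Δ to stable)
t=3 Δ0: s7=0 s3=0 s5=0 s4=0 s2=0 s6=0 clk=1 s1=0 s0=0
  Δ1: clk:1→0
  (1Δ to stable)
t=4 Δ0: s7=0 s3=0 s5=0 s4=0 s2=0 s6=0 clk=0 s1=0 s0=0
  Δ1: clk:0→1
  Δ2: s3:0→1, s0:0→1
  Δ3: s7:0→1, s4:0→1, s2:0→1
  Δ4: s7:1→0, s5:0→1, s6:0→1
  Δ5: s2:1→0, s6:1→0, s1:0→1
  Δ6: s7:0→1, s1:1→0
  Δ7: s6:0→1
  Δ8: s1:0→1
  (8Δ to stable)
t=5 Δ0: s7=1 s3=1 s5=1 s4=1 s2=0 s6=1 clk=1 s1=1 s0=1
  Δ1: clk:1→0
  (1Δ to stable)

2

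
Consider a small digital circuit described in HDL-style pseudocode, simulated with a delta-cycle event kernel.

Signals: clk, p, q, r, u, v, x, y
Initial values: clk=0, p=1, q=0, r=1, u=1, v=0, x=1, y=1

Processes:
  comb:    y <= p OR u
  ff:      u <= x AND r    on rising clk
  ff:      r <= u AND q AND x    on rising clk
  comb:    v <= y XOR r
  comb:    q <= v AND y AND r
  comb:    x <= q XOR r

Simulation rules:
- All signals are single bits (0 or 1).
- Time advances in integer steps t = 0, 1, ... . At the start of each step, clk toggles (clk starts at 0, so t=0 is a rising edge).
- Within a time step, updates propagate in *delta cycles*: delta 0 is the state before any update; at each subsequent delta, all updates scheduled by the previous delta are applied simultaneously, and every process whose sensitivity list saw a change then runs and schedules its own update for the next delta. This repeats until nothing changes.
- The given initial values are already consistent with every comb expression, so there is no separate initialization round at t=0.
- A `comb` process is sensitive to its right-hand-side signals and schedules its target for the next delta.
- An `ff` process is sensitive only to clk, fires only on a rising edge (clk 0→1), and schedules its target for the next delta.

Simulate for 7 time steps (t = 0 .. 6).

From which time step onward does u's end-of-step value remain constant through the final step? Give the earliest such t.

2

[bits: u,clk,v,r,p,y,x,q]
t=0: Δ0=10011110 Δ1=11011110 Δ2=11001110 Δ3=11101100 | 3Δ
t=1: Δ0=11101100 Δ1=10101100 | 1Δ
t=2: Δ0=10101100 Δ1=11101100 Δ2=01101100 | 2Δ
t=3: Δ0=01101100 Δ1=00101100 | 1Δ
t=4: Δ0=00101100 Δ1=01101100 | 1Δ
t=5: Δ0=01101100 Δ1=00101100 | 1Δ
t=6: Δ0=00101100 Δ1=01101100 | 1Δ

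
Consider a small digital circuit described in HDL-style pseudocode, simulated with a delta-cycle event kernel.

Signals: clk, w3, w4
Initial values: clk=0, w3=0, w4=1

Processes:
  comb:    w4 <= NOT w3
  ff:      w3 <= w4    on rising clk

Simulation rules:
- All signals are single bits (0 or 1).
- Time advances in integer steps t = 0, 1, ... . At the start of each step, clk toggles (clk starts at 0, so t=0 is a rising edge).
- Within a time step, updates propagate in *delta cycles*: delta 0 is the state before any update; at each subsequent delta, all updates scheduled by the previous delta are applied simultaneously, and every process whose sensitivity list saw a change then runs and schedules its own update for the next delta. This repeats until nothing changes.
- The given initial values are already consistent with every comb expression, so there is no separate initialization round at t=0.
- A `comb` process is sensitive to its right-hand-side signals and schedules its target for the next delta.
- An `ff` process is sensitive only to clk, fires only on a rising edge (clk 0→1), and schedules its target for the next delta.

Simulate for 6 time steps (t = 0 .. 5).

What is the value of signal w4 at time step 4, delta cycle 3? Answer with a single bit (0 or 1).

t0.Δ0 clk=0 w3=0 w4=1
t0.Δ1 clk=1 w3=0 w4=1
t0.Δ2 clk=1 w3=1 w4=1
t0.Δ3 clk=1 w3=1 w4=0
t1.Δ0 clk=1 w3=1 w4=0
t1.Δ1 clk=0 w3=1 w4=0
t2.Δ0 clk=0 w3=1 w4=0
t2.Δ1 clk=1 w3=1 w4=0
t2.Δ2 clk=1 w3=0 w4=0
t2.Δ3 clk=1 w3=0 w4=1
t3.Δ0 clk=1 w3=0 w4=1
t3.Δ1 clk=0 w3=0 w4=1
t4.Δ0 clk=0 w3=0 w4=1
t4.Δ1 clk=1 w3=0 w4=1
t4.Δ2 clk=1 w3=1 w4=1
t4.Δ3 clk=1 w3=1 w4=0
t5.Δ0 clk=1 w3=1 w4=0
t5.Δ1 clk=0 w3=1 w4=0

0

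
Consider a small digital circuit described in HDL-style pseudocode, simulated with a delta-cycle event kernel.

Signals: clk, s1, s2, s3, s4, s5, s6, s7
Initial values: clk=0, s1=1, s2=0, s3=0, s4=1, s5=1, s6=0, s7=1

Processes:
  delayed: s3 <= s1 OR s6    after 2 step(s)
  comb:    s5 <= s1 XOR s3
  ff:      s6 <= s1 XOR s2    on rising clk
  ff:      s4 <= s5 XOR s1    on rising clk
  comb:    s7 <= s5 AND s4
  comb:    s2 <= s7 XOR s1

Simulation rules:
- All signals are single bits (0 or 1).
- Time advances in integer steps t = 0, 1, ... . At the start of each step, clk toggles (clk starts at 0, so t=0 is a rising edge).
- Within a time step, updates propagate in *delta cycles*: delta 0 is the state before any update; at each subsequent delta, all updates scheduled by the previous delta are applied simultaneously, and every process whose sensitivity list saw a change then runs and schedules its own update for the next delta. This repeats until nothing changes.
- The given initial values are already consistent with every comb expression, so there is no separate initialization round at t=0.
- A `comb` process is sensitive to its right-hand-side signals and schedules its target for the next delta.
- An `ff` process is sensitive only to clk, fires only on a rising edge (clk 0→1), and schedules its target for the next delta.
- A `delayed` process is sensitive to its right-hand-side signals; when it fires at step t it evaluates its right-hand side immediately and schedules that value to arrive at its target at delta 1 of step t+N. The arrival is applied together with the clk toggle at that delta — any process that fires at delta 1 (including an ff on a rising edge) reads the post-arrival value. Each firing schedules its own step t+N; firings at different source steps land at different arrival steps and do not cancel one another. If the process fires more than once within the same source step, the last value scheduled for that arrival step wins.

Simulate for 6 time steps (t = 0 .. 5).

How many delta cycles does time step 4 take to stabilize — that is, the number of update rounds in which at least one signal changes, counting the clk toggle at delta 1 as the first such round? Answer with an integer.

2

t0.Δ0 s5=1 s1=1 s2=0 s4=1 s3=0 clk=0 s7=1 s6=0
t0.Δ1 s5=1 s1=1 s2=0 s4=1 s3=0 clk=1 s7=1 s6=0
t0.Δ2 s5=1 s1=1 s2=0 s4=0 s3=0 clk=1 s7=1 s6=1
t0.Δ3 s5=1 s1=1 s2=0 s4=0 s3=0 clk=1 s7=0 s6=1
t0.Δ4 s5=1 s1=1 s2=1 s4=0 s3=0 clk=1 s7=0 s6=1
t1.Δ0 s5=1 s1=1 s2=1 s4=0 s3=0 clk=1 s7=0 s6=1
t1.Δ1 s5=1 s1=1 s2=1 s4=0 s3=0 clk=0 s7=0 s6=1
t2.Δ0 s5=1 s1=1 s2=1 s4=0 s3=0 clk=0 s7=0 s6=1
t2.Δ1 s5=1 s1=1 s2=1 s4=0 s3=1 clk=1 s7=0 s6=1
t2.Δ2 s5=0 s1=1 s2=1 s4=0 s3=1 clk=1 s7=0 s6=0
t3.Δ0 s5=0 s1=1 s2=1 s4=0 s3=1 clk=1 s7=0 s6=0
t3.Δ1 s5=0 s1=1 s2=1 s4=0 s3=1 clk=0 s7=0 s6=0
t4.Δ0 s5=0 s1=1 s2=1 s4=0 s3=1 clk=0 s7=0 s6=0
t4.Δ1 s5=0 s1=1 s2=1 s4=0 s3=1 clk=1 s7=0 s6=0
t4.Δ2 s5=0 s1=1 s2=1 s4=1 s3=1 clk=1 s7=0 s6=0
t5.Δ0 s5=0 s1=1 s2=1 s4=1 s3=1 clk=1 s7=0 s6=0
t5.Δ1 s5=0 s1=1 s2=1 s4=1 s3=1 clk=0 s7=0 s6=0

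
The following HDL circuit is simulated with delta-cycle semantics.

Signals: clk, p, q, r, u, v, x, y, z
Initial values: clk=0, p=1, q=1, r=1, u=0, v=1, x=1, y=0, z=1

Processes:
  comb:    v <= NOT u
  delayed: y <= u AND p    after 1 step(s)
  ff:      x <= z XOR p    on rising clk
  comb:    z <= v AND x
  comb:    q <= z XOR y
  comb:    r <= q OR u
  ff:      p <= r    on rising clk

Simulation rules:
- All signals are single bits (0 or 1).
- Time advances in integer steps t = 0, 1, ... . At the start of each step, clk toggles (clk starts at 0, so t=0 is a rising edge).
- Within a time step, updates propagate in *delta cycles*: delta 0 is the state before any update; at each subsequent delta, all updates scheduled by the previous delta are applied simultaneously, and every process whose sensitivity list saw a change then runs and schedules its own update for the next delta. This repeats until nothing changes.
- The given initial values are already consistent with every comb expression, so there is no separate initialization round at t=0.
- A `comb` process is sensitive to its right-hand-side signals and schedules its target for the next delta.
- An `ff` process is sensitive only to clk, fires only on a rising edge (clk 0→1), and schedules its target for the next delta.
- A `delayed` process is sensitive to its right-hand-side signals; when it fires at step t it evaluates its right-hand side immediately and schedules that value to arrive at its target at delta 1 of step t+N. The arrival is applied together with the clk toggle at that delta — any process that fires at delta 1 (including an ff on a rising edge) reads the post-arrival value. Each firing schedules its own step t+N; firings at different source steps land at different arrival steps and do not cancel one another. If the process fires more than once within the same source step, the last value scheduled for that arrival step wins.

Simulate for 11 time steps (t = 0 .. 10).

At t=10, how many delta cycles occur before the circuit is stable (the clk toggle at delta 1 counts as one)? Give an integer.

t=0 Δ0: x=1 y=0 z=1 u=0 p=1 r=1 clk=0 q=1 v=1
  Δ1: clk:0→1
  Δ2: x:1→0
  Δ3: z:1→0
  Δ4: q:1→0
  Δ5: r:1→0
  (5Δ to stable)
t=1 Δ0: x=0 y=0 z=0 u=0 p=1 r=0 clk=1 q=0 v=1
  Δ1: clk:1→0
  (1Δ to stable)
t=2 Δ0: x=0 y=0 z=0 u=0 p=1 r=0 clk=0 q=0 v=1
  Δ1: clk:0→1
  Δ2: x:0→1, p:1→0
  Δ3: z:0→1
  Δ4: q:0→1
  Δ5: r:0→1
  (5Δ to stable)
t=3 Δ0: x=1 y=0 z=1 u=0 p=0 r=1 clk=1 q=1 v=1
  Δ1: clk:1→0
  (1Δ to stable)
t=4 Δ0: x=1 y=0 z=1 u=0 p=0 r=1 clk=0 q=1 v=1
  Δ1: clk:0→1
  Δ2: p:0→1
  (2Δ to stable)
t=5 Δ0: x=1 y=0 z=1 u=0 p=1 r=1 clk=1 q=1 v=1
  Δ1: clk:1→0
  (1Δ to stable)
t=6 Δ0: x=1 y=0 z=1 u=0 p=1 r=1 clk=0 q=1 v=1
  Δ1: clk:0→1
  Δ2: x:1→0
  Δ3: z:1→0
  Δ4: q:1→0
  Δ5: r:1→0
  (5Δ to stable)
t=7 Δ0: x=0 y=0 z=0 u=0 p=1 r=0 clk=1 q=0 v=1
  Δ1: clk:1→0
  (1Δ to stable)
t=8 Δ0: x=0 y=0 z=0 u=0 p=1 r=0 clk=0 q=0 v=1
  Δ1: clk:0→1
  Δ2: x:0→1, p:1→0
  Δ3: z:0→1
  Δ4: q:0→1
  Δ5: r:0→1
  (5Δ to stable)
t=9 Δ0: x=1 y=0 z=1 u=0 p=0 r=1 clk=1 q=1 v=1
  Δ1: clk:1→0
  (1Δ to stable)
t=10 Δ0: x=1 y=0 z=1 u=0 p=0 r=1 clk=0 q=1 v=1
  Δ1: clk:0→1
  Δ2: p:0→1
  (2Δ to stable)

2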